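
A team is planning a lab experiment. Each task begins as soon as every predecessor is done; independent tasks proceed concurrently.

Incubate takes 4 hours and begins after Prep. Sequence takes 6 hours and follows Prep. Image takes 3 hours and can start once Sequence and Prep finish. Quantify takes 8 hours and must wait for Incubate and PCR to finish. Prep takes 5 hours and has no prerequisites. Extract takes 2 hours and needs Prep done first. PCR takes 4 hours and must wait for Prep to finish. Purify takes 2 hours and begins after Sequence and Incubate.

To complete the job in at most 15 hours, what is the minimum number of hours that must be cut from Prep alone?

Current finish: 17 hours; target: 15.
Prep is on every critical path, so each hour cut from Prep cuts the finish by one (this holds down to a finish of 13).
Need 17 − 15 = 2 hours off Prep → Prep becomes 3 hours, finish becomes 15.

2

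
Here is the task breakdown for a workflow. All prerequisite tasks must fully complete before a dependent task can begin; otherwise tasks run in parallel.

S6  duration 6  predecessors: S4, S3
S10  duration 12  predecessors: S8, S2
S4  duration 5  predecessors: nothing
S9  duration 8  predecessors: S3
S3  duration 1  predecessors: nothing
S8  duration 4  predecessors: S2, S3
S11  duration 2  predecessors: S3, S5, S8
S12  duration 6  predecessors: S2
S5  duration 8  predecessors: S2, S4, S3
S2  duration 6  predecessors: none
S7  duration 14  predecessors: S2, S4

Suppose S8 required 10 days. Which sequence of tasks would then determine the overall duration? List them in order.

S2, S8, S10

As given, the longest chain is S2→S8→S10 = 6+4+12 = 22, so the finish is 22 days.
S8 lies on that path, so at 10 days the path becomes 28 days.
That remains the longest chain; total 28 days.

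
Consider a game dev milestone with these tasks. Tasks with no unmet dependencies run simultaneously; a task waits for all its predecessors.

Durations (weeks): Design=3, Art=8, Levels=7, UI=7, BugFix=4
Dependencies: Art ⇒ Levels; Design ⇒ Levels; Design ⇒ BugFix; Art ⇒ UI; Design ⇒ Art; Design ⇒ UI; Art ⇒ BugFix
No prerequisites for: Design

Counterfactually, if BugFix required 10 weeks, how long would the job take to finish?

Critical path before the change: Design→Art→Levels = 3+8+7 = 18 giving 18 weeks.
BugFix is off the critical path — its longest chain is 15 weeks, giving 3 of slack.
The binding chain switches to Design→Art→BugFix = 3+8+10 = 21; finish 21 weeks.

21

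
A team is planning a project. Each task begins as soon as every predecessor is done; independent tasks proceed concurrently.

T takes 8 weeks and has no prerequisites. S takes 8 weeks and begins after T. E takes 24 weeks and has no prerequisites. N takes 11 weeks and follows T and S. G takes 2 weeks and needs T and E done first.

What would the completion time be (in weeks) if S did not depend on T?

Original critical path: T→S→N = 8+8+11 = 27 ⇒ 27 weeks.
Without T→S, S's earliest start moves from 8 to 0.
After: E→G = 24+2 = 26 → 26 weeks.

26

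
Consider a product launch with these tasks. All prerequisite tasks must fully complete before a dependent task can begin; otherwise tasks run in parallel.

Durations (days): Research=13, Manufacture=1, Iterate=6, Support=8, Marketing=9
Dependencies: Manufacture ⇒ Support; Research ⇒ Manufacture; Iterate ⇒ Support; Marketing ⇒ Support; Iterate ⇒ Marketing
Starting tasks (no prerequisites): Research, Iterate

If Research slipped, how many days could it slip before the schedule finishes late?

1

Critical path: Iterate→Marketing→Support = 6+9+8 = 23, so the finish is 23 days.
Research finishes as early as 13 and must finish by 14.
So Research can slip 14 − 13 = 1 day.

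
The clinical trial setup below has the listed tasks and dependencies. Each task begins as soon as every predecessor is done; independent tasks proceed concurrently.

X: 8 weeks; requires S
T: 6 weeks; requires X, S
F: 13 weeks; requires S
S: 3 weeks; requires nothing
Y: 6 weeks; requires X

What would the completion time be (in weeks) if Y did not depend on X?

With the dependency in place, S→X→T = 3+8+6 = 17 sets the finish at 17 weeks.
Without X→Y, Y's earliest start moves from 11 to 0.
New critical path: S→X→T = 3+8+6 = 17 ⇒ 17 weeks.

17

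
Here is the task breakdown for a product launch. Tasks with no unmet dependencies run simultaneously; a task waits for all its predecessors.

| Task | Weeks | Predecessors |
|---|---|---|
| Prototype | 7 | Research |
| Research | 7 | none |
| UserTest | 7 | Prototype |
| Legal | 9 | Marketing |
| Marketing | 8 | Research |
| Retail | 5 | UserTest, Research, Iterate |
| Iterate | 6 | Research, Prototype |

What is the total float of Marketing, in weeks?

2

Critical path: Research→Prototype→UserTest→Retail = 7+7+7+5 = 26, so the finish is 26 weeks.
Marketing finishes as early as 15 and must finish by 17.
Float = 26 − 24 = 2.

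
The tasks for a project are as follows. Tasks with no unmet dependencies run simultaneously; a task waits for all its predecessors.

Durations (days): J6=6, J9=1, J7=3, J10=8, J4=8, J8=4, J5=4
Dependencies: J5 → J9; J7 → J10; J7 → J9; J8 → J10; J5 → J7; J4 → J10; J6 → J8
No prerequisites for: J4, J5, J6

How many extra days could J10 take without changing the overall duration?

0

Critical path: J6→J8→J10 = 6+4+8 = 18, so the finish is 18 days.
The longest chain containing J10 totals 18 days.
So J10 can slip 18 − 18 = 0 days.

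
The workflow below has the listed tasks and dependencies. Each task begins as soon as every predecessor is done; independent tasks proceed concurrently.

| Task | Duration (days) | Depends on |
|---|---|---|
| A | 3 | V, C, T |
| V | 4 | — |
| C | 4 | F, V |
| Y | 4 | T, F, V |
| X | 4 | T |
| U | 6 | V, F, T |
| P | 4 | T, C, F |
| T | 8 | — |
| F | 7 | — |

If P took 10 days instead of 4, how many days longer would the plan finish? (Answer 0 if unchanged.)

Actual critical path: F→C→P = 7+4+4 = 15 ⇒ 15 days.
P lies on that path, so at 10 days the path becomes 21 days.
That remains the longest chain; total 21 days.
Change in finish: 21 − 15 = +6 days.

6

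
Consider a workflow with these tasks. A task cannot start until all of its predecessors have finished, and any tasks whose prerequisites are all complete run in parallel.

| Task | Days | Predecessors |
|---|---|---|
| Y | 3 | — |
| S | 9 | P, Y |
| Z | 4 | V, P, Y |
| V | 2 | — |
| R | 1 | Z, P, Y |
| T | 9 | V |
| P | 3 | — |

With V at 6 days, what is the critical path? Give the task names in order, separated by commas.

V, T

Baseline: Y→S = 3+9 = 12 → 12 days.
V is off the critical path — its longest chain is 11 days, giving 1 of slack.
The binding chain switches to V→T = 6+9 = 15; finish 15 days.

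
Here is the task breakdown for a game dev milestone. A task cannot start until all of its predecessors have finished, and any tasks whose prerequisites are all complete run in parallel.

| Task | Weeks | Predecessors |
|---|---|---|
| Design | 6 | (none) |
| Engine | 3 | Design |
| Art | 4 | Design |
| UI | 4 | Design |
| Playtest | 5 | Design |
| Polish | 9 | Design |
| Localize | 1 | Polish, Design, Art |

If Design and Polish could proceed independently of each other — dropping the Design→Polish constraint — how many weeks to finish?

11

Before: longest chain Design→Polish→Localize = 6+9+1 = 16, finish 16.
Without Design→Polish, Polish's earliest start moves from 6 to 0.
New critical path: Design→Art→Localize = 6+4+1 = 11 ⇒ 11 weeks.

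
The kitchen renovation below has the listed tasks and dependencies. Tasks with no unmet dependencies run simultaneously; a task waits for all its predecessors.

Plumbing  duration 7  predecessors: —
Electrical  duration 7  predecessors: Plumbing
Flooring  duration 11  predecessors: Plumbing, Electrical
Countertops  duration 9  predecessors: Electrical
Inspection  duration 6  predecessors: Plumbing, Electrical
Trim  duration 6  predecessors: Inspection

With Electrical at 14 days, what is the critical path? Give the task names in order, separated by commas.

Plumbing, Electrical, Inspection, Trim

As given, the longest chain is Plumbing→Electrical→Inspection→Trim = 7+7+6+6 = 26, so the finish is 26 days.
Electrical lies on that path, so at 14 days the path becomes 33 days.
The critical path is still Plumbing→Electrical→Inspection→Trim; finish is now 33 days.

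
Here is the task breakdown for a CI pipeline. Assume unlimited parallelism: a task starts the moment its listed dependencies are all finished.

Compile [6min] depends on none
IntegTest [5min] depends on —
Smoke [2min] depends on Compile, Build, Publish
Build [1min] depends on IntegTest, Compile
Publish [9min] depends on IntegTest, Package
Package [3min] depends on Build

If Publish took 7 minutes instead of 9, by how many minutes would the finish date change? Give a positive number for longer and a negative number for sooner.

-2

Baseline: Compile→Build→Package→Publish→Smoke = 6+1+3+9+2 = 21 → 21 minutes.
Publish is on the critical path; changing it to 7 makes that path 19 minutes.
The critical path is still Compile→Build→Package→Publish→Smoke; finish is now 19 minutes.
Change in finish: 19 − 21 = -2 minutes.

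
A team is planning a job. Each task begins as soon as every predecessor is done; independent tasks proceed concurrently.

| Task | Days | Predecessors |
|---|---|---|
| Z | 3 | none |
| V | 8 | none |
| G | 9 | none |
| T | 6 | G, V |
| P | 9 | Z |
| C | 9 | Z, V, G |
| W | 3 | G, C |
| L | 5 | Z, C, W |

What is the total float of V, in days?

1

The longest chain is G→C→W→L = 9+9+3+5 = 26; overall finish 26 days.
The longest chain containing V totals 25 days.
Float = 26 − 25 = 1.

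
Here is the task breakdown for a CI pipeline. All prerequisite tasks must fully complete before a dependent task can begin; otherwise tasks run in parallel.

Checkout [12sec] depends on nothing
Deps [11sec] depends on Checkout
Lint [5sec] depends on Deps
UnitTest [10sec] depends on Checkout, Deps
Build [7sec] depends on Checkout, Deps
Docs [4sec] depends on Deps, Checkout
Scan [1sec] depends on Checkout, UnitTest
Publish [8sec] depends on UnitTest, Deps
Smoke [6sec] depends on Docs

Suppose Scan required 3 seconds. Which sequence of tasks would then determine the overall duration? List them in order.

Checkout, Deps, UnitTest, Publish

Actual critical path: Checkout→Deps→UnitTest→Publish = 12+11+10+8 = 41 ⇒ 41 seconds.
The longest path through Scan is only 34 seconds, so Scan has float 7.
That remains the longest chain; total 41 seconds.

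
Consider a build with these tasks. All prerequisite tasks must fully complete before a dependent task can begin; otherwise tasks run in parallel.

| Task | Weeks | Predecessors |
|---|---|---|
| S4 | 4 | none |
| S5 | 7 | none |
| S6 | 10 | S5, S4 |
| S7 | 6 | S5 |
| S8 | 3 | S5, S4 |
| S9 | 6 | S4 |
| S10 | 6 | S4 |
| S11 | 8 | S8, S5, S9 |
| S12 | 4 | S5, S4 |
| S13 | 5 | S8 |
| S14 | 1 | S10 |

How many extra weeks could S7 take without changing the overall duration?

Critical path: S4→S9→S11 = 4+6+8 = 18, so the finish is 18 weeks.
S7 finishes as early as 13 and must finish by 18.
So S7 can slip 18 − 13 = 5 weeks.

5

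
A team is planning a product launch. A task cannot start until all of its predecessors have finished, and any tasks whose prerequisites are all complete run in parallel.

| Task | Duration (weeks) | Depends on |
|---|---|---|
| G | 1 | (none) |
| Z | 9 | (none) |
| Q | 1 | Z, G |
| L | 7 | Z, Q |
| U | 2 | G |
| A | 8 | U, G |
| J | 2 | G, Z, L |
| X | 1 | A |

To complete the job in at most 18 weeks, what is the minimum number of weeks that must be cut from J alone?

1

Current finish: 19 weeks; target: 18.
J is on every critical path, so each week cut from J cuts the finish by one (this holds down to a finish of 18).
Need 19 − 18 = 1 week off J → J becomes 1 week, finish becomes 18.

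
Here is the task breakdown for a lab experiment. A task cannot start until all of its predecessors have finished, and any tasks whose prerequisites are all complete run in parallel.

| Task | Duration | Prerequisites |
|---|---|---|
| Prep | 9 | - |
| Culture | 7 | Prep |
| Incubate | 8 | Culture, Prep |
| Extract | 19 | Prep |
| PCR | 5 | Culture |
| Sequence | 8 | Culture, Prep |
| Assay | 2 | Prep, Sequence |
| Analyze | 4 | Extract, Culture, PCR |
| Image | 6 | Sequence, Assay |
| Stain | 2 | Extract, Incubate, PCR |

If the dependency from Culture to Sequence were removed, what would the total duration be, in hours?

32

Before: longest chain Prep→Culture→Sequence→Assay→Image = 9+7+8+2+6 = 32, finish 32.
Without Culture→Sequence, Sequence's earliest start moves from 16 to 9.
The longest chain is now Prep→Extract→Analyze = 9+19+4 = 32, so the plan takes 32 hours.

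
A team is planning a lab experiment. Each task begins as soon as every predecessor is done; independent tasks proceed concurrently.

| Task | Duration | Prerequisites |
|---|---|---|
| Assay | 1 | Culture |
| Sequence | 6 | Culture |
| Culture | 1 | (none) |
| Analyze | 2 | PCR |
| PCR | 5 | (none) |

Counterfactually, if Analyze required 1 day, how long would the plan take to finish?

Actual critical path: PCR→Analyze = 5+2 = 7 ⇒ 7 days.
Since Analyze is critical, the -1 change carries straight to that chain (now 6 days).
New critical path: Culture→Sequence = 1+6 = 7 ⇒ 7 days.

7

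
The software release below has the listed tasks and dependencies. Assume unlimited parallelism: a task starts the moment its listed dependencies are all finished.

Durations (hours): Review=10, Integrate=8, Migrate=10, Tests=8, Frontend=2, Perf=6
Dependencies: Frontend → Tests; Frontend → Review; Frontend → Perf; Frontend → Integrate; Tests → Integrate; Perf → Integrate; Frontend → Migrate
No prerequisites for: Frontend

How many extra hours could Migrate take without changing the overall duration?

6

Critical path: Frontend→Tests→Integrate = 2+8+8 = 18, so the finish is 18 hours.
Migrate finishes as early as 12 and must finish by 18.
Slack of Migrate = 8 − 2 = 6 hours.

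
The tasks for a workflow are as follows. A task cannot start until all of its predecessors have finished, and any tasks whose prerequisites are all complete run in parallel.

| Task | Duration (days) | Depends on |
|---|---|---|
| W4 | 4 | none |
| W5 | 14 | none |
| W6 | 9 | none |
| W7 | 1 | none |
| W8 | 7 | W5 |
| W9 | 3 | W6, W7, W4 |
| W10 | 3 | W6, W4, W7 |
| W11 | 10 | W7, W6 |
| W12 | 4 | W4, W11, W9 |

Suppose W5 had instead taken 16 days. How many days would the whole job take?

23

Baseline: W6→W11→W12 = 9+10+4 = 23 → 23 days.
W5 has 2 days of float (longest path through it is 21).
New critical path: W5→W8 = 16+7 = 23 ⇒ 23 days.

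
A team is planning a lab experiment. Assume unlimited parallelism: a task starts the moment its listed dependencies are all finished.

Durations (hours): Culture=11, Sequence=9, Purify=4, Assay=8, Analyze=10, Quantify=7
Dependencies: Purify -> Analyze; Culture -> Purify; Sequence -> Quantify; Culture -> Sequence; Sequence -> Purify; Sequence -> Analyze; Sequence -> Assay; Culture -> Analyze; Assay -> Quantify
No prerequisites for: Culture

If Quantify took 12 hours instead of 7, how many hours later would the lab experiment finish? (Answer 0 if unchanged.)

5

The binding path is Culture→Sequence→Assay→Quantify = 11+9+8+7 = 35; finish at 35 hours.
Quantify lies on that path, so at 12 hours the path becomes 40 hours.
The critical path is still Culture→Sequence→Assay→Quantify; finish is now 40 hours.
Change in finish: 40 − 35 = +5 hours.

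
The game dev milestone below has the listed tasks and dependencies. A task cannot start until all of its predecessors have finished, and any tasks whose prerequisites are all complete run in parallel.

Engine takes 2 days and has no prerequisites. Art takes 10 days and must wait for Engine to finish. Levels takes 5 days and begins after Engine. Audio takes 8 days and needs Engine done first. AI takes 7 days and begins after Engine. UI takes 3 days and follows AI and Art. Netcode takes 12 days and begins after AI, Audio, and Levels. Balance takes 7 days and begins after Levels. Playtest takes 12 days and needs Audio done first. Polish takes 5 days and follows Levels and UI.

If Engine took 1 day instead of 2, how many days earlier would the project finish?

1

The binding path is Engine→Audio→Netcode = 2+8+12 = 22; finish at 22 days.
Since Engine is critical, the -1 change carries straight to that chain (now 21 days).
The critical path is still Engine→Audio→Netcode; finish is now 21 days.
Change in finish: 21 − 22 = -1 days.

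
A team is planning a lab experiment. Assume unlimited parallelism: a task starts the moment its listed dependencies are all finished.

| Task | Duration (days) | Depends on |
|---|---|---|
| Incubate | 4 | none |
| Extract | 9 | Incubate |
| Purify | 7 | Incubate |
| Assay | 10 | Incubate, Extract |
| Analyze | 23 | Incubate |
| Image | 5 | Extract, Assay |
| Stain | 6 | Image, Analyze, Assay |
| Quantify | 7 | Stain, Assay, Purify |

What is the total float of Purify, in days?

23

Critical path: Incubate→Extract→Assay→Image→Stain→Quantify = 4+9+10+5+6+7 = 41, so the finish is 41 days.
The longest chain containing Purify totals 18 days.
Slack of Purify = 27 − 4 = 23 days.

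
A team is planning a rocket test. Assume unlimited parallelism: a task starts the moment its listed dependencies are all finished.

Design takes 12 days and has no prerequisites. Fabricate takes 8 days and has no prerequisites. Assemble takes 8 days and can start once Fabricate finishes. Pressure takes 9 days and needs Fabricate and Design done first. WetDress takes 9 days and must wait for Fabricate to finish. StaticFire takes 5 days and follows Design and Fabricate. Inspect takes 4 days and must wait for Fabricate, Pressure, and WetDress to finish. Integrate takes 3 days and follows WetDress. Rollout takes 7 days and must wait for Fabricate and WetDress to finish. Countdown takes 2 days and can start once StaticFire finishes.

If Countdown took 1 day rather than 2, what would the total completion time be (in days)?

The binding path is Design→Pressure→Inspect = 12+9+4 = 25; finish at 25 days.
Countdown has 6 days of float (longest path through it is 19).
That remains the longest chain; total 25 days.

25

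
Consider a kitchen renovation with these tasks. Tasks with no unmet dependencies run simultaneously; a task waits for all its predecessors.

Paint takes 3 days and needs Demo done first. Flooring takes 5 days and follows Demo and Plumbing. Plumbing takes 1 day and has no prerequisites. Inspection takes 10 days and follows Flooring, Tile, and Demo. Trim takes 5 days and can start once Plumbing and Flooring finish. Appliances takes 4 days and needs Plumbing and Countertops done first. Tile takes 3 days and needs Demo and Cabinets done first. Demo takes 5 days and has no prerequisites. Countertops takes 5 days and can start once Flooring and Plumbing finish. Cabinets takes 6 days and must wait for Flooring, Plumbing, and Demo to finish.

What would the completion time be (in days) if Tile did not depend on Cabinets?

20

With the dependency in place, Demo→Flooring→Cabinets→Tile→Inspection = 5+5+6+3+10 = 29 sets the finish at 29 days.
Without Cabinets→Tile, Tile's earliest start moves from 16 to 5.
New critical path: Demo→Flooring→Inspection = 5+5+10 = 20 ⇒ 20 days.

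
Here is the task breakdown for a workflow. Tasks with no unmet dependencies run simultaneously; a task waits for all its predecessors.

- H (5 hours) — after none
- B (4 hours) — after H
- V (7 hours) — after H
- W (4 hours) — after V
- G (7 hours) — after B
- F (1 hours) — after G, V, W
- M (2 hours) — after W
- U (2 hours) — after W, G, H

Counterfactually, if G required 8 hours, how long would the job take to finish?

19

Critical path before the change: H→B→G→U = 5+4+7+2 = 18 giving 18 hours.
G lies on that path, so at 8 hours the path becomes 19 hours.
That remains the longest chain; total 19 hours.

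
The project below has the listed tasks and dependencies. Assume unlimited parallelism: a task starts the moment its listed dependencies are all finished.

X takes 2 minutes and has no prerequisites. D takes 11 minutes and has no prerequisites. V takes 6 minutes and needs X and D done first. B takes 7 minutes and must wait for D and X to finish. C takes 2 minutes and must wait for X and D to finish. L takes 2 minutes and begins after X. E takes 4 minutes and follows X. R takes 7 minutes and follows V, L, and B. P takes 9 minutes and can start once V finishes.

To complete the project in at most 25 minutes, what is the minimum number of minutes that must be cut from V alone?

1

Current finish: 26 minutes; target: 25.
V is on every critical path, so each minute cut from V cuts the finish by one (this holds down to a finish of 25).
Need 26 − 25 = 1 minute off V → V becomes 5 minutes, finish becomes 25.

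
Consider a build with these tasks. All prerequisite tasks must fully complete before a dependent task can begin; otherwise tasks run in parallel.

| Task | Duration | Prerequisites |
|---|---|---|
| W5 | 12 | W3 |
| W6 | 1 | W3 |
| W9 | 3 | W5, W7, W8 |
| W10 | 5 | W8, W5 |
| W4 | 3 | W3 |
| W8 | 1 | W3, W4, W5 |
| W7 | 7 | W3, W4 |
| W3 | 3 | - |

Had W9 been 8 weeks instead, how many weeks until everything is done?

Critical path before the change: W3→W5→W8→W10 = 3+12+1+5 = 21 giving 21 weeks.
The longest path through W9 is only 19 weeks, so W9 has float 2.
Now W3→W5→W8→W9 = 3+12+1+8 = 24 is longest, so the finish becomes 24 weeks.

24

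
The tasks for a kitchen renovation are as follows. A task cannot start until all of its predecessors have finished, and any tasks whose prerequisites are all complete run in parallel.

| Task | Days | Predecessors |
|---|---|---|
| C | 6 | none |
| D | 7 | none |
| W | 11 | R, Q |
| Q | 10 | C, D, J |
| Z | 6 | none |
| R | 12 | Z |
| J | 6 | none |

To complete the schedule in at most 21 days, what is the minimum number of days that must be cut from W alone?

Current finish: 29 days; target: 21.
W is on every critical path, so each day cut from W cuts the finish by one (this holds down to a finish of 19).
Need 29 − 21 = 8 days off W → W becomes 3 days, finish becomes 21.

8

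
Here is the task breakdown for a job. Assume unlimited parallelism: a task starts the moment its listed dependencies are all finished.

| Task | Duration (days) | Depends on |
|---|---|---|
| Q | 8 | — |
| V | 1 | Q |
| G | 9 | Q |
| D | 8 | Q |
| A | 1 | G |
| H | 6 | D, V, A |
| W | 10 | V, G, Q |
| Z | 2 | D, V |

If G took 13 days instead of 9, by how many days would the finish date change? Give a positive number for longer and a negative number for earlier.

4

Baseline: Q→G→W = 8+9+10 = 27 → 27 days.
G is on the critical path; changing it to 13 makes that path 31 days.
That remains the longest chain; total 31 days.
Change in finish: 31 − 27 = +4 days.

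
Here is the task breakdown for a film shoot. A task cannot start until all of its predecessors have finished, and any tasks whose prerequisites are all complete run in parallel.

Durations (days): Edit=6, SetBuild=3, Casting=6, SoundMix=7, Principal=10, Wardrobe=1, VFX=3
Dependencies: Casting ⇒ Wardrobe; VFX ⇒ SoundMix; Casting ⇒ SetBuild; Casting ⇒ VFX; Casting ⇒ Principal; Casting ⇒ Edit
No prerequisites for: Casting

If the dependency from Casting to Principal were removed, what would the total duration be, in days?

16

Original critical path: Casting→Principal = 6+10 = 16 ⇒ 16 days.
Without Casting→Principal, Principal's earliest start moves from 6 to 0.
After: Casting→VFX→SoundMix = 6+3+7 = 16 → 16 days.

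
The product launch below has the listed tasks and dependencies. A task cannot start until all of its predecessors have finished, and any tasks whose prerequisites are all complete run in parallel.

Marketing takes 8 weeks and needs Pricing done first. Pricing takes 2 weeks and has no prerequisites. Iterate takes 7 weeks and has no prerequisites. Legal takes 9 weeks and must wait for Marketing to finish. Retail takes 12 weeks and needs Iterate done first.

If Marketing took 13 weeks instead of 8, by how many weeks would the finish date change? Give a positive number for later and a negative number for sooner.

5

Actual critical path: Pricing→Marketing→Legal = 2+8+9 = 19 ⇒ 19 weeks.
Since Marketing is critical, the +5 change carries straight to that chain (now 24 weeks).
No other chain overtakes it, so the finish is 24 weeks.
Change in finish: 24 − 19 = +5 weeks.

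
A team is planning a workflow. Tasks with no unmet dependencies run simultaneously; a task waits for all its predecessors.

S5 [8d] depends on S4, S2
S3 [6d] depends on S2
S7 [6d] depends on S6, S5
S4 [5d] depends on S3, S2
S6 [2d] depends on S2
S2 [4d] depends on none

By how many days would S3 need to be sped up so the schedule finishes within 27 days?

2

Current finish: 29 days; target: 27.
S3 is on every critical path, so each day cut from S3 cuts the finish by one (this holds down to a finish of 24).
Need 29 − 27 = 2 days off S3 → S3 becomes 4 days, finish becomes 27.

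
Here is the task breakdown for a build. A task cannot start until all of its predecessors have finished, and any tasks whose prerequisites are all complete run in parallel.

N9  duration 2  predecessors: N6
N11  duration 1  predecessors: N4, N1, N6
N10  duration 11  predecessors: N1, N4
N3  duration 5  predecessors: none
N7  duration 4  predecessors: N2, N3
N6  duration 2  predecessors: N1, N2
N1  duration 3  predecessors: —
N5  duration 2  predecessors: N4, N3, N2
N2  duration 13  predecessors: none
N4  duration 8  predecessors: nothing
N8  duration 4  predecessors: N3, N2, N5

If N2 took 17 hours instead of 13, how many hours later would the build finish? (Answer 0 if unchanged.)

Baseline: N2→N5→N8 = 13+2+4 = 19 → 19 hours.
N2 lies on that path, so at 17 hours the path becomes 23 hours.
That remains the longest chain; total 23 hours.
Change in finish: 23 − 19 = +4 hours.

4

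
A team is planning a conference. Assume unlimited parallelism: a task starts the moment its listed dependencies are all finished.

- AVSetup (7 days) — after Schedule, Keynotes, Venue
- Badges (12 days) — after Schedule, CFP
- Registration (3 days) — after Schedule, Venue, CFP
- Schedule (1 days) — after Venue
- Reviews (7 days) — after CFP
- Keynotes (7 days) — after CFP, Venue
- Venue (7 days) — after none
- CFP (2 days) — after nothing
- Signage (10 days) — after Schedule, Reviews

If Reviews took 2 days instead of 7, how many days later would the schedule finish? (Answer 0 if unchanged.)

Critical path before the change: Venue→Keynotes→AVSetup = 7+7+7 = 21 giving 21 days.
Reviews is off the critical path — its longest chain is 19 days, giving 2 of slack.
The critical path is still Venue→Keynotes→AVSetup; finish is now 21 days.
Change in finish: 21 − 21 = +0 days.

0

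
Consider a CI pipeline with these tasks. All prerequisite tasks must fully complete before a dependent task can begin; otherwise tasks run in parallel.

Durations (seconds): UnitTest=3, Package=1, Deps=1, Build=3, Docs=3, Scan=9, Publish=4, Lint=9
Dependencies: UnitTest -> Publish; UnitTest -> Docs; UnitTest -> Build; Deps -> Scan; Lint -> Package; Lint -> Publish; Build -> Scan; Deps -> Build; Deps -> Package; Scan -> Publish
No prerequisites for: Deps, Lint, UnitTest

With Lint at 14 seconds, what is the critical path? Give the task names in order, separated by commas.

UnitTest, Build, Scan, Publish

Baseline: UnitTest→Build→Scan→Publish = 3+3+9+4 = 19 → 19 seconds.
Lint has 6 seconds of float (longest path through it is 13).
The critical path is still UnitTest→Build→Scan→Publish; finish is now 19 seconds.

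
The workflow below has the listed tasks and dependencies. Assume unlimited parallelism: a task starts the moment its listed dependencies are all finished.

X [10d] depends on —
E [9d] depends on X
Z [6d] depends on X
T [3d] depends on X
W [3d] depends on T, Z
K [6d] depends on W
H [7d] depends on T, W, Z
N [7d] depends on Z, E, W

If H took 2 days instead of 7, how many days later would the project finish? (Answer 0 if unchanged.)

Critical path before the change: X→Z→W→H = 10+6+3+7 = 26 giving 26 days.
Since H is critical, the -5 change carries straight to that chain (now 21 days).
New critical path: X→E→N = 10+9+7 = 26 ⇒ 26 days.
Change in finish: 26 − 26 = +0 days.

0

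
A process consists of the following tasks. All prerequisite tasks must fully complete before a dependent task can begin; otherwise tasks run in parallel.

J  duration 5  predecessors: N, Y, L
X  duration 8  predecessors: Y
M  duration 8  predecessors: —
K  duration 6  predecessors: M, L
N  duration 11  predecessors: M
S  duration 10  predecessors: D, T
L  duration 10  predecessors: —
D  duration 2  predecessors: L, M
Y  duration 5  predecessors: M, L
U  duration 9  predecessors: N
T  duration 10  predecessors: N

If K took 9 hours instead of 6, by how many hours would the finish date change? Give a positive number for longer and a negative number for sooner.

Actual critical path: M→N→T→S = 8+11+10+10 = 39 ⇒ 39 hours.
The longest path through K is only 16 hours, so K has float 23.
The critical path is still M→N→T→S; finish is now 39 hours.
Change in finish: 39 − 39 = +0 hours.

0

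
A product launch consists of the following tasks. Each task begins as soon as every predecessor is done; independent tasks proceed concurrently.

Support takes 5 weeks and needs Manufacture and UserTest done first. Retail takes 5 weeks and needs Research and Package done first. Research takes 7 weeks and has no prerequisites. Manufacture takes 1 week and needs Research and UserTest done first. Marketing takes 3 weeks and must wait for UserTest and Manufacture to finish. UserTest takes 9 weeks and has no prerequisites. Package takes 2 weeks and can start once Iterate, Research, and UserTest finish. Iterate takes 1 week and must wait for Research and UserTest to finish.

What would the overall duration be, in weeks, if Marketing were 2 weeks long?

Critical path before the change: UserTest→Iterate→Package→Retail = 9+1+2+5 = 17 giving 17 weeks.
Marketing has 4 weeks of float (longest path through it is 13).
The critical path is still UserTest→Iterate→Package→Retail; finish is now 17 weeks.

17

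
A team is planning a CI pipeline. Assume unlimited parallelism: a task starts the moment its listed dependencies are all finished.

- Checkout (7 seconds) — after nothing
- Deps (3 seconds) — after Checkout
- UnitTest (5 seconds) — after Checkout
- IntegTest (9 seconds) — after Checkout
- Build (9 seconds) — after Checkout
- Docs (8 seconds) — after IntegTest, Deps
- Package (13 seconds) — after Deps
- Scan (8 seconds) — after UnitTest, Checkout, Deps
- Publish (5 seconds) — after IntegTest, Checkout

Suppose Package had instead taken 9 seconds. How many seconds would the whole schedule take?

Critical path before the change: Checkout→IntegTest→Docs = 7+9+8 = 24 giving 24 seconds.
Package is off the critical path — its longest chain is 23 seconds, giving 1 of slack.
That remains the longest chain; total 24 seconds.

24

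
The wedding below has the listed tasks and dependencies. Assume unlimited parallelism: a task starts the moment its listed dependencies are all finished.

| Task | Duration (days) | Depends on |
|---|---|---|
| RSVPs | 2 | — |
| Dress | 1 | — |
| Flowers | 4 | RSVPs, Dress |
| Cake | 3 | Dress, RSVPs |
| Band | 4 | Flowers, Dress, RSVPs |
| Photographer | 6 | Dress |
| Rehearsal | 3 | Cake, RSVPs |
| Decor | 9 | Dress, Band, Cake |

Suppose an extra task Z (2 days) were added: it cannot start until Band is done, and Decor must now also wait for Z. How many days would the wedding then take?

21

Originally the wedding takes 19 days.
With Z inserted, Decor now waits for max(Dress, Band, Cake, Z).
New critical path: RSVPs→Flowers→Band→Z→Decor = 2+4+4+2+9 = 21 ⇒ 21 days.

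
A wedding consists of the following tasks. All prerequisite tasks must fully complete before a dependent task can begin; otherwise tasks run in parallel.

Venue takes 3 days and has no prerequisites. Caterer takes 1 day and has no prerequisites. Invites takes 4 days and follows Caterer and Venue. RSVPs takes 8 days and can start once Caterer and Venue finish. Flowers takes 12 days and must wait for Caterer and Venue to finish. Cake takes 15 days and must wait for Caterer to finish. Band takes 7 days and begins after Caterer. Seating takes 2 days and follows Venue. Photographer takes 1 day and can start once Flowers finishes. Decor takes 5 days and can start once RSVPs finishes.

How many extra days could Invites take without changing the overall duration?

9

Venue→RSVPs→Decor = 3+8+5 = 16 sets the makespan at 16 days.
Invites finishes as early as 7 and must finish by 16.
Float = 16 − 7 = 9.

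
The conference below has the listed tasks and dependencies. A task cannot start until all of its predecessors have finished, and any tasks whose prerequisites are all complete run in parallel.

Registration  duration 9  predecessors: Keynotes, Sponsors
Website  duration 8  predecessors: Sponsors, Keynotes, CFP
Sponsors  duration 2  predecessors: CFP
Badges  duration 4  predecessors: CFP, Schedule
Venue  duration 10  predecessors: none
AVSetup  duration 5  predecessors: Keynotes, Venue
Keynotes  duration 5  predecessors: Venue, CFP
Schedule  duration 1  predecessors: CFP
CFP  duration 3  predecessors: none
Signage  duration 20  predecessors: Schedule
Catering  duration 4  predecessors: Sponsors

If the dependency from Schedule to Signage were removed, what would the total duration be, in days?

Before: longest chain Venue→Keynotes→Registration = 10+5+9 = 24, finish 24.
Without Schedule→Signage, Signage's earliest start moves from 4 to 0.
After: Venue→Keynotes→Registration = 10+5+9 = 24 → 24 days.

24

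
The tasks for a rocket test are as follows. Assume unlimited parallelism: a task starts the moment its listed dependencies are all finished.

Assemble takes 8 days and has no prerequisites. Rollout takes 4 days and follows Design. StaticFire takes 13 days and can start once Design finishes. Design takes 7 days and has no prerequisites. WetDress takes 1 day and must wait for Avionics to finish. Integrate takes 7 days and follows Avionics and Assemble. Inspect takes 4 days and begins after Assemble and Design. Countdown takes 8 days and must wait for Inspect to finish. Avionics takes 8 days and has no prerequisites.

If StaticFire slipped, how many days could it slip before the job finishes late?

Design→StaticFire = 7+13 = 20 sets the makespan at 20 days.
Longest path through StaticFire: 20 days (earliest finish 20, latest finish 20).
Float = 20 − 20 = 0.

0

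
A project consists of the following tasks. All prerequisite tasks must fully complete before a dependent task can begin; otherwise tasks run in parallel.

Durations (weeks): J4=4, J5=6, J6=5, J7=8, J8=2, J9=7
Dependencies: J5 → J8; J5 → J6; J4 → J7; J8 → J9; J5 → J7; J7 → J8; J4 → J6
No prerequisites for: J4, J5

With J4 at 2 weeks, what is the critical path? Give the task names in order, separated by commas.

Critical path before the change: J5→J7→J8→J9 = 6+8+2+7 = 23 giving 23 weeks.
J4 has 2 weeks of float (longest path through it is 21).
That remains the longest chain; total 23 weeks.

J5, J7, J8, J9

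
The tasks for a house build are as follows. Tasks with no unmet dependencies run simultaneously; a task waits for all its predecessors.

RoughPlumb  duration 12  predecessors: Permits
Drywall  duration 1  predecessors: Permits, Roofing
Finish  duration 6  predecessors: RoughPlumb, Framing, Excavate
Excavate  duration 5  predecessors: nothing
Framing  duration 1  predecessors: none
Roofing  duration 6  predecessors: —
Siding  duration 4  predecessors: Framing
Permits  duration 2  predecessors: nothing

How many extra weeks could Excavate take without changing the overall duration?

9

Permits→RoughPlumb→Finish = 2+12+6 = 20 sets the makespan at 20 weeks.
The longest chain containing Excavate totals 11 weeks.
Float = 20 − 11 = 9.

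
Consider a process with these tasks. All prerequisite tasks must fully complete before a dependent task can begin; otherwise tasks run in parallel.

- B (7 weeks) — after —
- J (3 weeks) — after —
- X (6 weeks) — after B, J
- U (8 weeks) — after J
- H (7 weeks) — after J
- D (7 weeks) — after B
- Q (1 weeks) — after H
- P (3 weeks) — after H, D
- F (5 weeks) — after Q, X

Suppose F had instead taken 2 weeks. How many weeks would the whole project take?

Baseline: B→X→F = 7+6+5 = 18 → 18 weeks.
Since F is critical, the -3 change carries straight to that chain (now 15 weeks).
New critical path: B→D→P = 7+7+3 = 17 ⇒ 17 weeks.

17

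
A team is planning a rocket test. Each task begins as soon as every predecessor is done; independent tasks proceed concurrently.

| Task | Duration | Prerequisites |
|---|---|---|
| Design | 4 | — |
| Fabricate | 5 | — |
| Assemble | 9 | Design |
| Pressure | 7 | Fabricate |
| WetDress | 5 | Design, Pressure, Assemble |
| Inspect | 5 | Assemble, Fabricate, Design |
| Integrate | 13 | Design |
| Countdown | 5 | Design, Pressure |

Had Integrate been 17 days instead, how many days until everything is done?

As given, the longest chain is Design→Assemble→WetDress = 4+9+5 = 18, so the finish is 18 days.
The longest path through Integrate is only 17 days, so Integrate has float 1.
Now Design→Integrate = 4+17 = 21 is longest, so the finish becomes 21 days.

21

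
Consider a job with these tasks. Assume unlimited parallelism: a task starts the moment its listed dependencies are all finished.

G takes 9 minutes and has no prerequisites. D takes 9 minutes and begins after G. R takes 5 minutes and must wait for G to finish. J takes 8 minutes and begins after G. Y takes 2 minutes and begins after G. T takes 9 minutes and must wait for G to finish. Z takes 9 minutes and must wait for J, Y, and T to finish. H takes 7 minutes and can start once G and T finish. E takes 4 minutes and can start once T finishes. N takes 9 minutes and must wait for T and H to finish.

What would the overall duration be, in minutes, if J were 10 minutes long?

34

As given, the longest chain is G→T→H→N = 9+9+7+9 = 34, so the finish is 34 minutes.
J has 8 minutes of float (longest path through it is 26).
The critical path is still G→T→H→N; finish is now 34 minutes.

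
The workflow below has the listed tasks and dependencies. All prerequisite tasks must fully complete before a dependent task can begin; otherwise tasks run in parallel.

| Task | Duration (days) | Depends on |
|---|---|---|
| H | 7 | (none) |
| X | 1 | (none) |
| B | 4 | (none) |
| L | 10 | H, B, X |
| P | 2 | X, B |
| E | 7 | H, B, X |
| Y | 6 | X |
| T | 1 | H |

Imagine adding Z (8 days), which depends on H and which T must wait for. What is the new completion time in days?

17

Originally the job takes 17 days.
With Z inserted, T now waits for max(H, Z).
New critical path: H→L = 7+10 = 17 ⇒ 17 days.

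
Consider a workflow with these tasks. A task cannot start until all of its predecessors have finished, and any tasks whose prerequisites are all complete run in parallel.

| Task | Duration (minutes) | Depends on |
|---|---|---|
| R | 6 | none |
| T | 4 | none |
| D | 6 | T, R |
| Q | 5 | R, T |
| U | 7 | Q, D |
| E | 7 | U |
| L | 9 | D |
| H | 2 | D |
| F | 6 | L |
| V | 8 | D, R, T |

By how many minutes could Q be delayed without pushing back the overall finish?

The longest chain is R→D→L→F = 6+6+9+6 = 27; overall finish 27 minutes.
The longest chain containing Q totals 25 minutes.
So Q can slip 13 − 11 = 2 minutes.

2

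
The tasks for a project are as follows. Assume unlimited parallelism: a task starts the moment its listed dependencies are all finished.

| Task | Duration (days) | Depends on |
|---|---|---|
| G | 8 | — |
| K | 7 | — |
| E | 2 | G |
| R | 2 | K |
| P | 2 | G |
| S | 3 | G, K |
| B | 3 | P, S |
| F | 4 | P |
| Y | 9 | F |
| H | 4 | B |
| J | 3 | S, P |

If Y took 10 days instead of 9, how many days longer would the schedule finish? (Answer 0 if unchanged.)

Baseline: G→P→F→Y = 8+2+4+9 = 23 → 23 days.
Y is on the critical path; changing it to 10 makes that path 24 days.
No other chain overtakes it, so the finish is 24 days.
Change in finish: 24 − 23 = +1 days.

1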